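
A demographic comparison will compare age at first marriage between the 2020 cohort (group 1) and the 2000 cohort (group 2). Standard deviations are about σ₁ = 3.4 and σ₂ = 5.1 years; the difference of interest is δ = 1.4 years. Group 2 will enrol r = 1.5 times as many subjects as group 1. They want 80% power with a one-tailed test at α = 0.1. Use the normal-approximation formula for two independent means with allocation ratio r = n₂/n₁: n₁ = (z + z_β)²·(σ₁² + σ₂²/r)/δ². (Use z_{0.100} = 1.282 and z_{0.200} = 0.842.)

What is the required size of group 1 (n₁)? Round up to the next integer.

n₁ = 67

n₁ = (z_α + z_β)² · (σ₁² + σ₂²/r) / δ²
   = (1.282 + 0.842)² · (3.4² + 5.1²/1.5) / 1.4²
   = 4.5114 · (11.56 + 17.34) / 1.96
   = 4.5114 · 28.9 / 1.96
   = 66.52
Round up → n₁ = 67; n₂ = r·n₁ = 1.5 × 67 = 101.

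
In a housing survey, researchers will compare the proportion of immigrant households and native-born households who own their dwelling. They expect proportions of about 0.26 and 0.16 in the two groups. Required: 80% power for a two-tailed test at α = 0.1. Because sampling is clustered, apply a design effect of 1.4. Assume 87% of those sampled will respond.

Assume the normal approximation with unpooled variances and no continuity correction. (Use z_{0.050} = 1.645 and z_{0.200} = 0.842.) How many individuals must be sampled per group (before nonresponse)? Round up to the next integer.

n = 326 per group

n = (z_{α/2} + z_β)² · [p₁(1−p₁) + p₂(1−p₂)] / (p₁ − p₂)²
  = (1.645 + 0.842)² · (0.26·0.74 + 0.16·0.84) / (0.10)²
  = (2.487)² · (0.1924 + 0.1344) / 0.0100
  = 6.1852 · 0.3268 / 0.0100
  = 202.13
Design effect: 1.4 × 202.13 = 282.98.
Adjust for 87% response: 282.98 / 0.87 = 325.27.
Round up → n = 326 per group.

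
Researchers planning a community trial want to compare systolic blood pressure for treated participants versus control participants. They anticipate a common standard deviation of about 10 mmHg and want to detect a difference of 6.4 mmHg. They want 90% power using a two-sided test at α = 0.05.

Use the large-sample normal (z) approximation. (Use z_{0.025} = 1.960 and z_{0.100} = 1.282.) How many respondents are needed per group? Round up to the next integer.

n = (z_{α/2} + z_β)² · (σ₁² + σ₂²) / δ²
  = (1.960 + 1.282)² · (2·10² = 200) / 6.4²
  = 10.5106 · 200 / 40.96
  = 51.32
Round up → n = 52 per group.

n = 52 per group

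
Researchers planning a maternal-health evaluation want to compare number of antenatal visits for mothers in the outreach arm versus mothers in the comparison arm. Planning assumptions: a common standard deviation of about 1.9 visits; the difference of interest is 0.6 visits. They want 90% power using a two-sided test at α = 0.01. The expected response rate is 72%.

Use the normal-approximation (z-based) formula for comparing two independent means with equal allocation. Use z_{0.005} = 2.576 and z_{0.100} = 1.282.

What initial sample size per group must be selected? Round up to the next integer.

n = 415 per group

n = (z_{α/2} + z_β)² · (σ₁² + σ₂²) / δ²
  = (2.576 + 1.282)² · (2·1.9² = 7.22) / 0.6²
  = 14.8842 · 7.22 / 0.36
  = 298.51
Adjust for 72% response: 298.51 / 0.72 = 414.60.
Round up → n = 415 per group.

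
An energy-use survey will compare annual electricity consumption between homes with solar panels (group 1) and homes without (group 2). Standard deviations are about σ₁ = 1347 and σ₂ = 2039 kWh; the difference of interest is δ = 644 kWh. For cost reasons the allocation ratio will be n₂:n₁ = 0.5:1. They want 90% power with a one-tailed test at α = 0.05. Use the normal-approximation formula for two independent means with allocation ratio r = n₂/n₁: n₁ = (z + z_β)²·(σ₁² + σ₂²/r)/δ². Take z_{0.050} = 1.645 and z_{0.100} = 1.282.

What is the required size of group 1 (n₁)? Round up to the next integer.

n₁ = (z_α + z_β)² · (σ₁² + σ₂²/r) / δ²
   = (1.645 + 1.282)² · (1347² + 2039²/0.5) / 644²
   = 8.5673 · (1814409 + 8315042) / 414736
   = 8.5673 · 10129451 / 414736
   = 209.25
Round up → n₁ = 210; n₂ = r·n₁ = 0.5 × 210 = 105.

n₁ = 210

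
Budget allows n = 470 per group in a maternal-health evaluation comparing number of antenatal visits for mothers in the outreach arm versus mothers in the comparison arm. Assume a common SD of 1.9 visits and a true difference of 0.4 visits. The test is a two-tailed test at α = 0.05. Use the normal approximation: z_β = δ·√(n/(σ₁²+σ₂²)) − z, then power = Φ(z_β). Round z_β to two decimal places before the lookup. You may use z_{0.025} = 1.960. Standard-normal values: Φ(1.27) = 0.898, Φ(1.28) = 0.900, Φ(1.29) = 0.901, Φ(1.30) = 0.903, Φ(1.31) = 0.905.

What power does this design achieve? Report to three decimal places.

z_β = δ·√(n/(σ₁²+σ₂²)) − z_{α/2}
    = 0.4 · √(470/7.22) − 1.960
    = 0.4 · 8.06827 − 1.960
    = 3.2273 − 1.960 = 1.2673 → 1.27
Power = Φ(1.27) = 0.898.

Power ≈ 0.898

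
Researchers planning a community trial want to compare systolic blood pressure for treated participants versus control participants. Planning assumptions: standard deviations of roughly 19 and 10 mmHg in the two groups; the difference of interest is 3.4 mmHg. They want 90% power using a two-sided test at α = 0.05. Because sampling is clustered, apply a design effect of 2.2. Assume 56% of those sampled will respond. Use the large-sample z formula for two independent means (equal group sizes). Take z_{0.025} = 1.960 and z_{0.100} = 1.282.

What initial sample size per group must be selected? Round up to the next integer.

n = 1647 per group

n = (z_{α/2} + z_β)² · (σ₁² + σ₂²) / δ²
  = (1.960 + 1.282)² · (19² + 10² = 461) / 3.4²
  = 10.5106 · 461 / 11.56
  = 419.15
Design effect: 2.2 × 419.15 = 922.13.
Adjust for 56% response: 922.13 / 0.56 = 1646.66.
Round up → n = 1647 per group.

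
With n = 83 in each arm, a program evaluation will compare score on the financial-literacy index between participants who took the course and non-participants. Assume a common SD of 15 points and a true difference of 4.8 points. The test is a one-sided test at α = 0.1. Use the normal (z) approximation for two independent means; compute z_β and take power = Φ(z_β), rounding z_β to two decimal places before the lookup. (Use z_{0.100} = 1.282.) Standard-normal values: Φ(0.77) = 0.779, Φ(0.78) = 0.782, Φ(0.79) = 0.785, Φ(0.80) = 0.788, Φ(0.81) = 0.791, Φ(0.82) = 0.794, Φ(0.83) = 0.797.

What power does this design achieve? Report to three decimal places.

z_β = δ·√(n/(σ₁²+σ₂²)) − z_α
    = 4.8 · √(83/450) − 1.282
    = 4.8 · 0.42947 − 1.282
    = 2.0615 − 1.282 = 0.7795 → 0.78
Power = Φ(0.78) = 0.782.

Power ≈ 0.782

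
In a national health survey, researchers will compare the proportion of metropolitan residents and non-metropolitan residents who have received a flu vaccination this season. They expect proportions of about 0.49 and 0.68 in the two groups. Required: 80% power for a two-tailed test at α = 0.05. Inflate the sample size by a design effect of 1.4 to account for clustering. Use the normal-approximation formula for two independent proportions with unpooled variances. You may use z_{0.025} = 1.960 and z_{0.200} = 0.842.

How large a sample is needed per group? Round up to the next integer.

n = 143 per group

n = (z_{α/2} + z_β)² · [p₁(1−p₁) + p₂(1−p₂)] / (p₁ − p₂)²
  = (1.960 + 0.842)² · (0.49·0.51 + 0.68·0.32) / (-0.19)²
  = (2.802)² · (0.2499 + 0.2176) / 0.0361
  = 7.8512 · 0.4675 / 0.0361
  = 101.67
Design effect: 1.4 × 101.67 = 142.34.
Round up → n = 143 per group.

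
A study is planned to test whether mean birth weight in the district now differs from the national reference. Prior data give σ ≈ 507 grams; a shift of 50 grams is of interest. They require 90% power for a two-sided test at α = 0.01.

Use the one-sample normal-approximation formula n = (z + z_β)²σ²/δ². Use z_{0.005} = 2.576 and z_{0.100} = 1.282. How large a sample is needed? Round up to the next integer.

n = 1531

n = (z_{α/2} + z_β)² · σ² / δ²
  = (2.576 + 1.282)² · 507² / 50²
  = 14.8842 · 257049 / 2500
  = 1530.38
Round up → n = 1531.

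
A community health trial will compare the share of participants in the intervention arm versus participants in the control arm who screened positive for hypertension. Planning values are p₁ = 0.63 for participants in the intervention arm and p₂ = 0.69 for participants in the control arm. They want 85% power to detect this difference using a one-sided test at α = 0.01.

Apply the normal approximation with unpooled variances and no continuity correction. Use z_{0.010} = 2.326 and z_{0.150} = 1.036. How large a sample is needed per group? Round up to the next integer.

n = (z_α + z_β)² · [p₁(1−p₁) + p₂(1−p₂)] / (p₁ − p₂)²
  = (2.326 + 1.036)² · (0.63·0.37 + 0.69·0.31) / (-0.06)²
  = (3.362)² · (0.2331 + 0.2139) / 0.0036
  = 11.3030 · 0.4470 / 0.0036
  = 1403.46
Round up → n = 1404 per group.

n = 1404 per group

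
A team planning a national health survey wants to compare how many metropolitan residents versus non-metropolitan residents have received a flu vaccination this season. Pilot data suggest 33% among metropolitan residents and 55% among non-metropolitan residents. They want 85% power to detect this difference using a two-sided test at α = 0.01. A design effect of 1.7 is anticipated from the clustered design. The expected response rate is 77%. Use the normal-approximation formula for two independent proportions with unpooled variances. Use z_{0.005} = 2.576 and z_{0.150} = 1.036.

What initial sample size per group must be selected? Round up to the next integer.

n = 279 per group

n = (z_{α/2} + z_β)² · [p₁(1−p₁) + p₂(1−p₂)] / (p₁ − p₂)²
  = (2.576 + 1.036)² · (0.33·0.67 + 0.55·0.45) / (-0.22)²
  = (3.612)² · (0.2211 + 0.2475) / 0.0484
  = 13.0465 · 0.4686 / 0.0484
  = 126.31
Design effect: 1.7 × 126.31 = 214.73.
Adjust for 77% response: 214.73 / 0.77 = 278.88.
Round up → n = 279 per group.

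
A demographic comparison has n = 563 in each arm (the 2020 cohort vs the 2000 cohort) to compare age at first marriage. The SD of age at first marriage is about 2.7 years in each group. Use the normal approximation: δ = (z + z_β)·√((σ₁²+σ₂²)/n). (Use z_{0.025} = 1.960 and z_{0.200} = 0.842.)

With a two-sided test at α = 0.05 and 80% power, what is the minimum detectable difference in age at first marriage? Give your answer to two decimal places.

Minimum detectable difference ≈ 0.45 years

δ = (z_{α/2} + z_β) · √((σ₁²+σ₂²)/n)
  = (1.960 + 0.842) · √(14.58/563)
  = 2.802 · √0.0259
  = 2.802 · 0.1609
  = 0.4509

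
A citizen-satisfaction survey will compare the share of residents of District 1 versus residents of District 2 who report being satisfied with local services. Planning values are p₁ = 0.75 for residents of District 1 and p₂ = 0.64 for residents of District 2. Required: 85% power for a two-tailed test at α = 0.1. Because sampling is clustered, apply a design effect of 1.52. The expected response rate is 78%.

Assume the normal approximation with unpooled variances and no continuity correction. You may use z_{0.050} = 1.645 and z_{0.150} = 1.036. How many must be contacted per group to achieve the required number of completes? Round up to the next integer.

n = (z_{α/2} + z_β)² · [p₁(1−p₁) + p₂(1−p₂)] / (p₁ − p₂)²
  = (1.645 + 1.036)² · (0.75·0.25 + 0.64·0.36) / (0.11)²
  = (2.681)² · (0.1875 + 0.2304) / 0.0121
  = 7.1878 · 0.4179 / 0.0121
  = 248.25
Design effect: 1.52 × 248.25 = 377.33.
Adjust for 78% response: 377.33 / 0.78 = 483.76.
Round up → n = 484 per group.

n = 484 per group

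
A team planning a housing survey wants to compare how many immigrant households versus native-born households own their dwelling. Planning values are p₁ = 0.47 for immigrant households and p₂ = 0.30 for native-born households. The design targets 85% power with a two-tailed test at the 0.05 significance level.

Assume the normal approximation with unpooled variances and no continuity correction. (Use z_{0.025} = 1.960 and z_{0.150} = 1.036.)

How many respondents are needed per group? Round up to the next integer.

n = (z_{α/2} + z_β)² · [p₁(1−p₁) + p₂(1−p₂)] / (p₁ − p₂)²
  = (1.960 + 1.036)² · (0.47·0.53 + 0.30·0.70) / (0.17)²
  = (2.996)² · (0.2491 + 0.2100) / 0.0289
  = 8.9760 · 0.4591 / 0.0289
  = 142.59
Round up → n = 143 per group.

n = 143 per group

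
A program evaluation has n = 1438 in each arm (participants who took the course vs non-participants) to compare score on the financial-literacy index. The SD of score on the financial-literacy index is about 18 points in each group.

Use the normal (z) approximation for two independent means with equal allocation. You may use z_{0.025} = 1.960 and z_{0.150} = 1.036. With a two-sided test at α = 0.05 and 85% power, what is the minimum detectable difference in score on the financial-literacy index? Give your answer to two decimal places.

Minimum detectable difference ≈ 2.01 points

δ = (z_{α/2} + z_β) · √((σ₁²+σ₂²)/n)
  = (1.960 + 1.036) · √(648/1438)
  = 2.996 · √0.45063
  = 2.996 · 0.6713
  = 2.0112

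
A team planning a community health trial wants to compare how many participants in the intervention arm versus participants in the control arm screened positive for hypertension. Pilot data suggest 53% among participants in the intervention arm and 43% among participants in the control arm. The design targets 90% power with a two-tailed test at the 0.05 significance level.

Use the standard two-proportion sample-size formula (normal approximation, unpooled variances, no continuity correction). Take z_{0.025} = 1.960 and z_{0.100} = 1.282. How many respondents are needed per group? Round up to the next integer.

n = (z_{α/2} + z_β)² · [p₁(1−p₁) + p₂(1−p₂)] / (p₁ − p₂)²
  = (1.960 + 1.282)² · (0.53·0.47 + 0.43·0.57) / (0.10)²
  = (3.242)² · (0.2491 + 0.2451) / 0.0100
  = 10.5106 · 0.4942 / 0.0100
  = 519.43
Round up → n = 520 per group.

n = 520 per group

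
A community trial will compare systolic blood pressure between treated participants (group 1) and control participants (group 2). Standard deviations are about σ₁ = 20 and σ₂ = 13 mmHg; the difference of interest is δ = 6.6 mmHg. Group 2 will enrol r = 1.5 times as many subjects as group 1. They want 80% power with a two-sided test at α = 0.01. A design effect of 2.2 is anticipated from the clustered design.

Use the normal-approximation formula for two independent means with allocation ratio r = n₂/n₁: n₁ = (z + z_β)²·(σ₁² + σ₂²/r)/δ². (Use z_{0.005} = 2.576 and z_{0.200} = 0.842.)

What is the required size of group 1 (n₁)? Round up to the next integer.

n₁ = 303

n₁ = (z_{α/2} + z_β)² · (σ₁² + σ₂²/r) / δ²
   = (2.576 + 0.842)² · (20² + 13²/1.5) / 6.6²
   = 11.6827 · (400 + 112.6667) / 43.56
   = 11.6827 · 512.6667 / 43.56
   = 137.50
Design effect: 2.2 × 137.50 = 302.49.
Round up → n₁ = 303; n₂ = r·n₁ = 1.5 × 303 = 455.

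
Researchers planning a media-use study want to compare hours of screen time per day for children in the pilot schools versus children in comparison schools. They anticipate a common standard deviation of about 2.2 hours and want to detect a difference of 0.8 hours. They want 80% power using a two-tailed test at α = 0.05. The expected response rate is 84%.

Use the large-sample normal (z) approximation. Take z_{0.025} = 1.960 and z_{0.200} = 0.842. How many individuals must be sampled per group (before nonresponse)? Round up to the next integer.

n = 142 per group

n = (z_{α/2} + z_β)² · (σ₁² + σ₂²) / δ²
  = (1.960 + 0.842)² · (2·2.2² = 9.68) / 0.8²
  = 7.8512 · 9.68 / 0.64
  = 118.75
Adjust for 84% response: 118.75 / 0.84 = 141.37.
Round up → n = 142 per group.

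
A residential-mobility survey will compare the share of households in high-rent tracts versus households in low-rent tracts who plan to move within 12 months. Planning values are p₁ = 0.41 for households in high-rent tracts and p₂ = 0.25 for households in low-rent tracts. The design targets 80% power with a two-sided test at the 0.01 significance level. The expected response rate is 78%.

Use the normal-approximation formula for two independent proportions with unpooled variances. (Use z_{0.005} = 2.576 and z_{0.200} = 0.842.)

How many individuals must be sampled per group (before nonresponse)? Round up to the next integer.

n = 252 per group

n = (z_{α/2} + z_β)² · [p₁(1−p₁) + p₂(1−p₂)] / (p₁ − p₂)²
  = (2.576 + 0.842)² · (0.41·0.59 + 0.25·0.75) / (0.16)²
  = (3.418)² · (0.2419 + 0.1875) / 0.0256
  = 11.6827 · 0.4294 / 0.0256
  = 195.96
Adjust for 78% response: 195.96 / 0.78 = 251.23.
Round up → n = 252 per group.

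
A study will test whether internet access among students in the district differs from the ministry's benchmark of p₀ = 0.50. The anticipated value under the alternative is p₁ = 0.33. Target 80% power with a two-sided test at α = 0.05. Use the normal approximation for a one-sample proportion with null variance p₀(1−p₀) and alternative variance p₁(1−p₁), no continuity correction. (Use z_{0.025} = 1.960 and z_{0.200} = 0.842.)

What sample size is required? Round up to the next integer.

n = [z_{α/2}·√(p₀q₀) + z_β·√(p₁q₁)]² / (p₁ − p₀)²
  = [1.960·√(0.50·0.50) + 0.842·√(0.33·0.67)]² / (-0.17)²
  = [1.960·0.5000 + 0.842·0.4702]² / 0.0289
  = [1.3759]² / 0.0289
  = 65.51
Round up → n = 66.

n = 66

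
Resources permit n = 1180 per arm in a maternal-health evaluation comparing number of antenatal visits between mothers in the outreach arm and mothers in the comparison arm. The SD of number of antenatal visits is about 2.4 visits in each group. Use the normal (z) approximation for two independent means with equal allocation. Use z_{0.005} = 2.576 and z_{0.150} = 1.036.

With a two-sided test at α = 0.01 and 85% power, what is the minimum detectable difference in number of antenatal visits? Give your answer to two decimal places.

δ = (z_{α/2} + z_β) · √((σ₁²+σ₂²)/n)
  = (2.576 + 1.036) · √(11.52/1180)
  = 3.612 · √0.00976
  = 3.612 · 0.0988
  = 0.3569

Minimum detectable difference ≈ 0.36 visits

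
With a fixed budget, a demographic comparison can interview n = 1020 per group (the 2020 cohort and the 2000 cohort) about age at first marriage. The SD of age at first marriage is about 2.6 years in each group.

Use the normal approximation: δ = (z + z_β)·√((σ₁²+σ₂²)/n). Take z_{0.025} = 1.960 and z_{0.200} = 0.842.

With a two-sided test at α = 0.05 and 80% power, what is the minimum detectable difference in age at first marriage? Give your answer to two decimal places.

δ = (z_{α/2} + z_β) · √((σ₁²+σ₂²)/n)
  = (1.960 + 0.842) · √(13.52/1020)
  = 2.802 · √0.01325
  = 2.802 · 0.1151
  = 0.3226

Minimum detectable difference ≈ 0.32 years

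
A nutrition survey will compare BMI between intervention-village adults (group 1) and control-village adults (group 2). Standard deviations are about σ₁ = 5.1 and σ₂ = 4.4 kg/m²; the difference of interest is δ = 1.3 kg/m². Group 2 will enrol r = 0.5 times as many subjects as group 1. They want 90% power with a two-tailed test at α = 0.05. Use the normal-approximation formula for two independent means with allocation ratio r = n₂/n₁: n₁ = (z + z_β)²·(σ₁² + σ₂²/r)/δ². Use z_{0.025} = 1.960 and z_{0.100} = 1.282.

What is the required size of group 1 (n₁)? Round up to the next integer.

n₁ = 403

n₁ = (z_{α/2} + z_β)² · (σ₁² + σ₂²/r) / δ²
   = (1.960 + 1.282)² · (5.1² + 4.4²/0.5) / 1.3²
   = 10.5106 · (26.01 + 38.72) / 1.69
   = 10.5106 · 64.73 / 1.69
   = 402.57
Round up → n₁ = 403; n₂ = r·n₁ = 0.5 × 403 = 202.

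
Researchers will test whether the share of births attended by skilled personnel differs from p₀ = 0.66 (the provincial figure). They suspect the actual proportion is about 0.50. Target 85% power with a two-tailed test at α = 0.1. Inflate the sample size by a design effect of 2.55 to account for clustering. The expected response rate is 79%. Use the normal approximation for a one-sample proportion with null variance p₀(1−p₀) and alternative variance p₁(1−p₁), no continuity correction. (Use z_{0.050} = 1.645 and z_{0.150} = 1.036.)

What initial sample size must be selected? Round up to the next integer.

n = 213

n = [z_{α/2}·√(p₀q₀) + z_β·√(p₁q₁)]² / (p₁ − p₀)²
  = [1.645·√(0.66·0.34) + 1.036·√(0.50·0.50)]² / (-0.16)²
  = [1.645·0.4737 + 1.036·0.5000]² / 0.0256
  = [1.2973]² / 0.0256
  = 65.74
Design effect: 2.55 × 65.74 = 167.63.
Adjust for 79% response: 167.63 / 0.79 = 212.19.
Round up → n = 213.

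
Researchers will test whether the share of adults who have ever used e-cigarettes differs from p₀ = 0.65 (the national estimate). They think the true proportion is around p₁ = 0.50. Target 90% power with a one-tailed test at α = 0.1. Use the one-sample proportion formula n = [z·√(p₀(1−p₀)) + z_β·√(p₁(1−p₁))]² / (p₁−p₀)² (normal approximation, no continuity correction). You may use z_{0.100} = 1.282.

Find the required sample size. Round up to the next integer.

n = [z_α·√(p₀q₀) + z_β·√(p₁q₁)]² / (p₁ − p₀)²
  = [1.282·√(0.65·0.35) + 1.282·√(0.50·0.50)]² / (-0.15)²
  = [1.282·0.4770 + 1.282·0.5000]² / 0.0225
  = [1.2525]² / 0.0225
  = 69.72
Round up → n = 70.

n = 70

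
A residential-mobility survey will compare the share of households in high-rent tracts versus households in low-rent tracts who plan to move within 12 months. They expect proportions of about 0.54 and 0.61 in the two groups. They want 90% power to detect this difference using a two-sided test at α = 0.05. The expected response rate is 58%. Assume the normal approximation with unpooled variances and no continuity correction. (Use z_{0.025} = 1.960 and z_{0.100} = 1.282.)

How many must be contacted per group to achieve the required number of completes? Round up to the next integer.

n = 1799 per group

n = (z_{α/2} + z_β)² · [p₁(1−p₁) + p₂(1−p₂)] / (p₁ − p₂)²
  = (1.960 + 1.282)² · (0.54·0.46 + 0.61·0.39) / (-0.07)²
  = (3.242)² · (0.2484 + 0.2379) / 0.0049
  = 10.5106 · 0.4863 / 0.0049
  = 1043.12
Adjust for 58% response: 1043.12 / 0.58 = 1798.48.
Round up → n = 1799 per group.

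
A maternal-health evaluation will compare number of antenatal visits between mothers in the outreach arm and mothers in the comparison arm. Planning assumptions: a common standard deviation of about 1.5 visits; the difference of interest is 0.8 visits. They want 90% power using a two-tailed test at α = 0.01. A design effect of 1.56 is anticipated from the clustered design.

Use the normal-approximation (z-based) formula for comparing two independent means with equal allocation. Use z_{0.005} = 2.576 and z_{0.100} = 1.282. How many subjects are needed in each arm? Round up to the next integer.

n = 164 per group

n = (z_{α/2} + z_β)² · (σ₁² + σ₂²) / δ²
  = (2.576 + 1.282)² · (2·1.5² = 4.5) / 0.8²
  = 14.8842 · 4.5 / 0.64
  = 104.65
Design effect: 1.56 × 104.65 = 163.26.
Round up → n = 164 per group.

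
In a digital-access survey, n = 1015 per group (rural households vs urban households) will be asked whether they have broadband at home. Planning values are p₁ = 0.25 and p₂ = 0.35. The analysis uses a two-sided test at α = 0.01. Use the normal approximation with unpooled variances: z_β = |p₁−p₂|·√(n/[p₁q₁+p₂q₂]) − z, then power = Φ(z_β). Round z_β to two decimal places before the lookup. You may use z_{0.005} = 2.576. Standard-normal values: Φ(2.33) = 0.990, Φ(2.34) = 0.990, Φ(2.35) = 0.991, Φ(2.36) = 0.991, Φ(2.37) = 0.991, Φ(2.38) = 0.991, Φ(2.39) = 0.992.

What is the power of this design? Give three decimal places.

Power ≈ 0.991

z_β = |p₁−p₂|·√(n/[p₁q₁+p₂q₂]) − z_{α/2}
    = 0.10 · √(1015/0.4150) − 2.576
    = 0.10 · 49.4549 − 2.576
    = 4.9455 − 2.576 = 2.3695 → 2.37
Power = Φ(2.37) = 0.991.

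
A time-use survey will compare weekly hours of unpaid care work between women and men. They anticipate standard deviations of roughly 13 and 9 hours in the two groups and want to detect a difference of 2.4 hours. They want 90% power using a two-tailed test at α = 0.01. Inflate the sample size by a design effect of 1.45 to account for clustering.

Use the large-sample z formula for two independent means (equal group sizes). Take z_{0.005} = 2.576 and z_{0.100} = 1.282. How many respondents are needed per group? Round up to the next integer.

n = (z_{α/2} + z_β)² · (σ₁² + σ₂²) / δ²
  = (2.576 + 1.282)² · (13² + 9² = 250) / 2.4²
  = 14.8842 · 250 / 5.76
  = 646.01
Design effect: 1.45 × 646.01 = 936.72.
Round up → n = 937 per group.

n = 937 per group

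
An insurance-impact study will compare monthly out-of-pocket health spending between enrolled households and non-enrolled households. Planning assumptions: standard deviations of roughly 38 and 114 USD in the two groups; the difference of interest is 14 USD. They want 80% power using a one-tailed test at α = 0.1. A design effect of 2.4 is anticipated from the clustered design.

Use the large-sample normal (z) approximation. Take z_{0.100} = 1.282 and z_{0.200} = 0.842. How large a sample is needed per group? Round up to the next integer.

n = (z_α + z_β)² · (σ₁² + σ₂²) / δ²
  = (1.282 + 0.842)² · (38² + 114² = 14440) / 14²
  = 4.5114 · 14440 / 196
  = 332.37
Design effect: 2.4 × 332.37 = 797.68.
Round up → n = 798 per group.

n = 798 per group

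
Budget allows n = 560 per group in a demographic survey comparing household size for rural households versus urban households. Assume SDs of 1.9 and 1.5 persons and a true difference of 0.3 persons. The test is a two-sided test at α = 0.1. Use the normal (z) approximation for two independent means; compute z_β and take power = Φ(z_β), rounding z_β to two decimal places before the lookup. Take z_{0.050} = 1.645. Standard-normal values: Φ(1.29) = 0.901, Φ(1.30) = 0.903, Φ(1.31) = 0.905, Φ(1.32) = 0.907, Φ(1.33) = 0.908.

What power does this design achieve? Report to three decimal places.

Power ≈ 0.901

z_β = δ·√(n/(σ₁²+σ₂²)) − z_{α/2}
    = 0.3 · √(560/5.86) − 1.645
    = 0.3 · 9.77564 − 1.645
    = 2.9327 − 1.645 = 1.2877 → 1.29
Power = Φ(1.29) = 0.901.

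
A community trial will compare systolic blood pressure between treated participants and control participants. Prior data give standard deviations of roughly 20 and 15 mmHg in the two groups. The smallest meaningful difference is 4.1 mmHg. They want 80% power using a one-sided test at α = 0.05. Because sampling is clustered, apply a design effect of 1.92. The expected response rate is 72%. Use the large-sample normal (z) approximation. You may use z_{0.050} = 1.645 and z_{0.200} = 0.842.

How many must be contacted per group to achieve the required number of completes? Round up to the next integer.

n = 614 per group

n = (z_α + z_β)² · (σ₁² + σ₂²) / δ²
  = (1.645 + 0.842)² · (20² + 15² = 625) / 4.1²
  = 6.1852 · 625 / 16.81
  = 229.97
Design effect: 1.92 × 229.97 = 441.53.
Adjust for 72% response: 441.53 / 0.72 = 613.24.
Round up → n = 614 per group.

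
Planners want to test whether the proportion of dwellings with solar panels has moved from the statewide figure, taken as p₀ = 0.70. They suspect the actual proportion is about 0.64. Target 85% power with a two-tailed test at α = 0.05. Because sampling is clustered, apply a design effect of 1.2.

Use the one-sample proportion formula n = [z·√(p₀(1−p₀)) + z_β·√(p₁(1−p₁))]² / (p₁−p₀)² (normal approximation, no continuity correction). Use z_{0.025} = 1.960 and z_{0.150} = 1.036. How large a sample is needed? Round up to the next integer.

n = [z_{α/2}·√(p₀q₀) + z_β·√(p₁q₁)]² / (p₁ − p₀)²
  = [1.960·√(0.70·0.30) + 1.036·√(0.64·0.36)]² / (-0.06)²
  = [1.960·0.4583 + 1.036·0.4800]² / 0.0036
  = [1.3955]² / 0.0036
  = 540.92
Design effect: 1.2 × 540.92 = 649.11.
Round up → n = 650.

n = 650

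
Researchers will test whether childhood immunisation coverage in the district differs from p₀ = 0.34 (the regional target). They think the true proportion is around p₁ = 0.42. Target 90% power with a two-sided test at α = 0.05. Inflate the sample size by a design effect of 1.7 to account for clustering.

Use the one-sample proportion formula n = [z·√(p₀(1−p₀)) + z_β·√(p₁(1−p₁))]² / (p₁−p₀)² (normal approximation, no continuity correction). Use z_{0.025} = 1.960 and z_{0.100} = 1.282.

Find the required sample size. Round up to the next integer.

n = [z_{α/2}·√(p₀q₀) + z_β·√(p₁q₁)]² / (p₁ − p₀)²
  = [1.960·√(0.34·0.66) + 1.282·√(0.42·0.58)]² / (0.08)²
  = [1.960·0.4737 + 1.282·0.4936]² / 0.0064
  = [1.5612]² / 0.0064
  = 380.84
Design effect: 1.7 × 380.84 = 647.43.
Round up → n = 648.

n = 648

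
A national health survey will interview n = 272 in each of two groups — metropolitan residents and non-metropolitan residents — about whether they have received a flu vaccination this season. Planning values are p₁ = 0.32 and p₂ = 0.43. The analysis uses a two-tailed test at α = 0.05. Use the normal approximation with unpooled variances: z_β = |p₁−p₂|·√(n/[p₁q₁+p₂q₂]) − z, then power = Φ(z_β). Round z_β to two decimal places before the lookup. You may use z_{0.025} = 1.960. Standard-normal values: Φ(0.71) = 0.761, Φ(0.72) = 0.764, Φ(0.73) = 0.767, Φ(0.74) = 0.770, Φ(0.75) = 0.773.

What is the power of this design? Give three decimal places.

z_β = |p₁−p₂|·√(n/[p₁q₁+p₂q₂]) − z_{α/2}
    = 0.11 · √(272/0.4627) − 1.960
    = 0.11 · 24.2457 − 1.960
    = 2.6670 − 1.960 = 0.7070 → 0.71
Power = Φ(0.71) = 0.761.

Power ≈ 0.761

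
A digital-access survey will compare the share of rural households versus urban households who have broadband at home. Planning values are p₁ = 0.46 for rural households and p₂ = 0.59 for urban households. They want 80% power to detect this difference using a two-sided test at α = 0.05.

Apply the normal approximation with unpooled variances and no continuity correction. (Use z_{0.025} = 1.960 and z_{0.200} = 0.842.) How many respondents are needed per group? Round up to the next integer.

n = (z_{α/2} + z_β)² · [p₁(1−p₁) + p₂(1−p₂)] / (p₁ − p₂)²
  = (1.960 + 0.842)² · (0.46·0.54 + 0.59·0.41) / (-0.13)²
  = (2.802)² · (0.2484 + 0.2419) / 0.0169
  = 7.8512 · 0.4903 / 0.0169
  = 227.78
Round up → n = 228 per group.

n = 228 per group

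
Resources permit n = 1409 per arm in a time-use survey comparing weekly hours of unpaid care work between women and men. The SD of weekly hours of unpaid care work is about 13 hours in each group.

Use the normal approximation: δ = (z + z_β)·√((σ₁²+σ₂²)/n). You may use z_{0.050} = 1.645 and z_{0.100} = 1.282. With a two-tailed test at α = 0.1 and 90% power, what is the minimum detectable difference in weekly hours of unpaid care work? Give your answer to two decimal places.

Minimum detectable difference ≈ 1.43 hours

δ = (z_{α/2} + z_β) · √((σ₁²+σ₂²)/n)
  = (1.645 + 1.282) · √(338/1409)
  = 2.927 · √0.23989
  = 2.927 · 0.4898
  = 1.4336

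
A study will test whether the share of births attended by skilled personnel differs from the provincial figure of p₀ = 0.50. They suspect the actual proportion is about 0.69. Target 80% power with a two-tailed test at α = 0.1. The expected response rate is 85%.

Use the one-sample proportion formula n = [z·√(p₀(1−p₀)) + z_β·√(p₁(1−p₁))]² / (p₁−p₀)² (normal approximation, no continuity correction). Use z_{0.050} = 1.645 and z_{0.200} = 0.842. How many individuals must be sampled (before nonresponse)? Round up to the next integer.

n = 48

n = [z_{α/2}·√(p₀q₀) + z_β·√(p₁q₁)]² / (p₁ − p₀)²
  = [1.645·√(0.50·0.50) + 0.842·√(0.69·0.31)]² / (0.19)²
  = [1.645·0.5000 + 0.842·0.4625]² / 0.0361
  = [1.2119]² / 0.0361
  = 40.69
Adjust for 85% response: 40.69 / 0.85 = 47.87.
Round up → n = 48.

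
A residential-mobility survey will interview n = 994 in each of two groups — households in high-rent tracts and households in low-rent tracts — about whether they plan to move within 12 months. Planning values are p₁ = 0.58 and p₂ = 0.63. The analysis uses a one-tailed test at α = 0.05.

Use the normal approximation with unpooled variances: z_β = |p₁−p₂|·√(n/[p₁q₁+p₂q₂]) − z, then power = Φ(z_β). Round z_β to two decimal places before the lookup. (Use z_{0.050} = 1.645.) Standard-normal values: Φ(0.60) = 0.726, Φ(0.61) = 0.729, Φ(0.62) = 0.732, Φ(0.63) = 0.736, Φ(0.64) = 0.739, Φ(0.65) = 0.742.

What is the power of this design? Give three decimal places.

Power ≈ 0.739

z_β = |p₁−p₂|·√(n/[p₁q₁+p₂q₂]) − z_α
    = 0.05 · √(994/0.4767) − 1.645
    = 0.05 · 45.6636 − 1.645
    = 2.2832 − 1.645 = 0.6382 → 0.64
Power = Φ(0.64) = 0.739.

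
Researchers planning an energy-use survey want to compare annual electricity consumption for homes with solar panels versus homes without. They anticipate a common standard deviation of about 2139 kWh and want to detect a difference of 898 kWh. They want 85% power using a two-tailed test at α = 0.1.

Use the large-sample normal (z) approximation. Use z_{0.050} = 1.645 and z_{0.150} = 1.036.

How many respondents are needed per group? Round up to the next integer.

n = (z_{α/2} + z_β)² · (σ₁² + σ₂²) / δ²
  = (1.645 + 1.036)² · (2·2139² = 9150642) / 898²
  = 7.1878 · 9150642 / 806404
  = 81.56
Round up → n = 82 per group.

n = 82 per group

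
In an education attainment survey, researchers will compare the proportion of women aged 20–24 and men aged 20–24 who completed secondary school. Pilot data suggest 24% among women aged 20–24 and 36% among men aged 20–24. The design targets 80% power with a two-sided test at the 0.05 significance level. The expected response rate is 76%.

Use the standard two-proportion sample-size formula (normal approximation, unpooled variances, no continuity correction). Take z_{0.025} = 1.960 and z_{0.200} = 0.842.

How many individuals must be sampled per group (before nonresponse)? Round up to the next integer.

n = 297 per group

n = (z_{α/2} + z_β)² · [p₁(1−p₁) + p₂(1−p₂)] / (p₁ − p₂)²
  = (1.960 + 0.842)² · (0.24·0.76 + 0.36·0.64) / (-0.12)²
  = (2.802)² · (0.1824 + 0.2304) / 0.0144
  = 7.8512 · 0.4128 / 0.0144
  = 225.07
Adjust for 76% response: 225.07 / 0.76 = 296.14.
Round up → n = 297 per group.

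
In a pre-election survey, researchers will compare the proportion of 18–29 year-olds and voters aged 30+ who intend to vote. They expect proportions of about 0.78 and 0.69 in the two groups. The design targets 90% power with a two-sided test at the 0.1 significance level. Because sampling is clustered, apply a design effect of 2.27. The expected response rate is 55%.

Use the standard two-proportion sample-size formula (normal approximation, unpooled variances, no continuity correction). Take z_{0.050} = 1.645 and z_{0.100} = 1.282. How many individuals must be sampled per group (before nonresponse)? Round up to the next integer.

n = 1683 per group

n = (z_{α/2} + z_β)² · [p₁(1−p₁) + p₂(1−p₂)] / (p₁ − p₂)²
  = (1.645 + 1.282)² · (0.78·0.22 + 0.69·0.31) / (0.09)²
  = (2.927)² · (0.1716 + 0.2139) / 0.0081
  = 8.5673 · 0.3855 / 0.0081
  = 407.74
Design effect: 2.27 × 407.74 = 925.57.
Adjust for 55% response: 925.57 / 0.55 = 1682.86.
Round up → n = 1683 per group.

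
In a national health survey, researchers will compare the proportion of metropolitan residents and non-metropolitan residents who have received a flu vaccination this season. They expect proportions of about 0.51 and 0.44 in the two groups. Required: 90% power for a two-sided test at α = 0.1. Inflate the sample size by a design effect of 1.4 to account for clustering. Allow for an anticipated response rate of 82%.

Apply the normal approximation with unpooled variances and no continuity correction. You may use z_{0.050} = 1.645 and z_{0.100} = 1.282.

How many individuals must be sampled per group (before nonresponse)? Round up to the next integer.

n = (z_{α/2} + z_β)² · [p₁(1−p₁) + p₂(1−p₂)] / (p₁ − p₂)²
  = (1.645 + 1.282)² · (0.51·0.49 + 0.44·0.56) / (0.07)²
  = (2.927)² · (0.2499 + 0.2464) / 0.0049
  = 8.5673 · 0.4963 / 0.0049
  = 867.75
Design effect: 1.4 × 867.75 = 1214.85.
Adjust for 82% response: 1214.85 / 0.82 = 1481.52.
Round up → n = 1482 per group.

n = 1482 per group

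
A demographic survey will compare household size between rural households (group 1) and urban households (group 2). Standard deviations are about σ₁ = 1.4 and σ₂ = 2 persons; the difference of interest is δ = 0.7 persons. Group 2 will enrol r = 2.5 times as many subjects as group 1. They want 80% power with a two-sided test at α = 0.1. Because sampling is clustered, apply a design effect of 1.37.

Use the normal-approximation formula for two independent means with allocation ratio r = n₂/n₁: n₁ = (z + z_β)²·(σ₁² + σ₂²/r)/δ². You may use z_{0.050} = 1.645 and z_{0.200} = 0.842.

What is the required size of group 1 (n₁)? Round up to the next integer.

n₁ = 62

n₁ = (z_{α/2} + z_β)² · (σ₁² + σ₂²/r) / δ²
   = (1.645 + 0.842)² · (1.4² + 2²/2.5) / 0.7²
   = 6.1852 · (1.96 + 1.6) / 0.49
   = 6.1852 · 3.56 / 0.49
   = 44.94
Design effect: 1.37 × 44.94 = 61.56.
Round up → n₁ = 62; n₂ = r·n₁ = 2.5 × 62 = 155.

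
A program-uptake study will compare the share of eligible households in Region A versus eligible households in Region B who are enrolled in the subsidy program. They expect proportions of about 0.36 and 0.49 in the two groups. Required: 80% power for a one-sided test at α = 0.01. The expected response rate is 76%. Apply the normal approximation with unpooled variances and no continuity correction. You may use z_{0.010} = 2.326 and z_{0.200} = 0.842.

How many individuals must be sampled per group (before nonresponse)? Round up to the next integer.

n = (z_α + z_β)² · [p₁(1−p₁) + p₂(1−p₂)] / (p₁ − p₂)²
  = (2.326 + 0.842)² · (0.36·0.64 + 0.49·0.51) / (-0.13)²
  = (3.168)² · (0.2304 + 0.2499) / 0.0169
  = 10.0362 · 0.4803 / 0.0169
  = 285.23
Adjust for 76% response: 285.23 / 0.76 = 375.30.
Round up → n = 376 per group.

n = 376 per group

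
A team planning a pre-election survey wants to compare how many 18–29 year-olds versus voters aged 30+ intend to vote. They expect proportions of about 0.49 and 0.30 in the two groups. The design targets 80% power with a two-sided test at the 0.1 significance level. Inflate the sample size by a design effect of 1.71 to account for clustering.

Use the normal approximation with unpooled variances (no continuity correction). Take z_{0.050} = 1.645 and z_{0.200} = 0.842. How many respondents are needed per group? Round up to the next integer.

n = (z_{α/2} + z_β)² · [p₁(1−p₁) + p₂(1−p₂)] / (p₁ − p₂)²
  = (1.645 + 0.842)² · (0.49·0.51 + 0.30·0.70) / (0.19)²
  = (2.487)² · (0.2499 + 0.2100) / 0.0361
  = 6.1852 · 0.4599 / 0.0361
  = 78.80
Design effect: 1.71 × 78.80 = 134.74.
Round up → n = 135 per group.

n = 135 per group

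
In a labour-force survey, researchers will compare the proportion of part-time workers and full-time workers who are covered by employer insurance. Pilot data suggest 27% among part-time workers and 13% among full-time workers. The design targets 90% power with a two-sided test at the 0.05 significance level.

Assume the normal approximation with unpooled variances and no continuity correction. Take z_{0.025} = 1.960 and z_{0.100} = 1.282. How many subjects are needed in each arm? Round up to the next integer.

n = (z_{α/2} + z_β)² · [p₁(1−p₁) + p₂(1−p₂)] / (p₁ − p₂)²
  = (1.960 + 1.282)² · (0.27·0.73 + 0.13·0.87) / (0.14)²
  = (3.242)² · (0.1971 + 0.1131) / 0.0196
  = 10.5106 · 0.3102 / 0.0196
  = 166.35
Round up → n = 167 per group.

n = 167 per group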